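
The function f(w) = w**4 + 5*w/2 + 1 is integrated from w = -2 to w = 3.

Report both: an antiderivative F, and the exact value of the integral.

The integrand splits into summands that can be handled one at a time.
F(w) = w*(4*w**4 + 25*w + 20)/20 is an antiderivative of f.
Check: d/dw[w*(4*w**4 + 25*w + 20)/20] = w**4 + 5*w/2 + 1 = f(w).
F(3) = 1257/20; F(-2) = -17/5.
Integral = F(3) - F(-2) = 265/4.

Antiderivative: F(w) = w*(4*w**4 + 25*w + 20)/20; value = 265/4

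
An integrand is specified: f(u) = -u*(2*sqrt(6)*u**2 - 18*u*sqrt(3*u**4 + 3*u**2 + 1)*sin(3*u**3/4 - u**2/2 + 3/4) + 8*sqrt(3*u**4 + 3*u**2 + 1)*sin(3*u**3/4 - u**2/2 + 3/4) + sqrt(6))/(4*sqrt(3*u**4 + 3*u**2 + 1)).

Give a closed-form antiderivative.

A candidate is checked by its d/du: the result must match f(u).
Check: d/du[-sqrt(2*u**4 + 2*u**2 + 2/3)/4 - 2*cos(3*u**3/4 - u**2/2 + 3/4)] = (-2*sqrt(6)*u**3 + 18*u**2*sqrt(3*u**4 + 3*u**2 + 1)*sin(3*u**3/4 - u**2/2 + 3/4) - 8*u*sqrt(3*u**4 + 3*u**2 + 1)*sin(3*u**3/4 - u**2/2 + 3/4) - sqrt(6)*u)/(4*sqrt(3*u**4 + 3*u**2 + 1)), which equals f(u).

An antiderivative is F(u) = -sqrt(2*u**4 + 2*u**2 + 2/3)/4 - 2*cos(3*u**3/4 - u**2/2 + 3/4).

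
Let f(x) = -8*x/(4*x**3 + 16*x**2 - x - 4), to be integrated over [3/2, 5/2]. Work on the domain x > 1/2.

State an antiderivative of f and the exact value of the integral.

Factor the denominator ((x + 4)*(2*x - 1)*(2*x + 1)) and decompose: f = -4/(7*(2*x + 1)) - 4/(9*(2*x - 1)) + 32/(63*(x + 4)); each piece integrates to a log, atan, or power term.
F(x) = -2*log(x - 1/2)/9 - 2*log(x + 1/2)/7 + 32*log(x + 4)/63 is an antiderivative of f.
Check: d/dx[-2*log(x - 1/2)/9 - 2*log(x + 1/2)/7 + 32*log(x + 4)/63] = -8*x/(4*x**3 + 16*x**2 - x - 4) = f(x).
F(5/2) = -2*log(3)/7 - 2*log(2)/9 + 32*log(13/2)/63; F(3/2) = -2*log(2)/7 + 32*log(11/2)/63.
Integral = F(5/2) - F(3/2) = -32*log(11/2)/63 - 2*log(3)/7 + 4*log(2)/63 + 32*log(13/2)/63.

Antiderivative: F(x) = -2*log(x - 1/2)/9 - 2*log(x + 1/2)/7 + 32*log(x + 4)/63; value = -32*log(11/2)/63 - 2*log(3)/7 + 4*log(2)/63 + 32*log(13/2)/63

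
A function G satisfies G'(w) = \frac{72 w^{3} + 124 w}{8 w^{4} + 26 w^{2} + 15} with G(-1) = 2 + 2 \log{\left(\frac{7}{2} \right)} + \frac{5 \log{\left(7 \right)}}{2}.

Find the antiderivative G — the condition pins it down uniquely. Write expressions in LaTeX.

Recover the given G'(w) by differentiating a candidate G(w); any mismatch rules it out.
A general antiderivative is 2 \log{\left(w^{2} + \frac{5}{2} \right)} + \frac{5 \log{\left(4 w^{2} + 3 \right)}}{2} + C.
The condition gives C = 2 + 2 \log{\left(\frac{7}{2} \right)} + \frac{5 \log{\left(7 \right)}}{2} - (2 \log{\left(\frac{7}{2} \right)} + \frac{5 \log{\left(7 \right)}}{2}) = 2.
So G(w) = \frac{4 \log{\left(w^{2} + \frac{5}{2} \right)} + 5 \log{\left(4 w^{2} + 3 \right)} + 4}{2}.
Check: d/dw[\frac{4 \log{\left(w^{2} + \frac{5}{2} \right)} + 5 \log{\left(4 w^{2} + 3 \right)} + 4}{2}] = \frac{72 w^{3} + 124 w}{8 w^{4} + 26 w^{2} + 15} = G'(w).

G(w) = \frac{4 \log{\left(w^{2} + \frac{5}{2} \right)} + 5 \log{\left(4 w^{2} + 3 \right)} + 4}{2}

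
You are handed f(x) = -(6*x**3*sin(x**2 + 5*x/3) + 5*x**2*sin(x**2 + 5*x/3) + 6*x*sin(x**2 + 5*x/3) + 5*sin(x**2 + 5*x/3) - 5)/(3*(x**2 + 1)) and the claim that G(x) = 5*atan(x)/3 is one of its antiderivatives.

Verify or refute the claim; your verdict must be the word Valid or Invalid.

d/dx[G] = 5/(3*x**2 + 3)
d/dx[G] - f(x) = 2*x*sin(x**2 + 5*x/3) + 5*sin(x**2 + 5*x/3)/3 != 0.

Invalid: d/dx[G] - f = 2*x*sin(x**2 + 5*x/3) + 5*sin(x**2 + 5*x/3)/3, which is not 0.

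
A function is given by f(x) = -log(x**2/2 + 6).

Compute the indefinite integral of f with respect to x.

F(x) = -x*log(x**2/2 + 6) + 2*x - 4*sqrt(3)*atan(sqrt(3)*x/6) + C

Check any antiderivative F(x) by computing F'(x) and comparing it with f(x).
Check: d/dx[-x*log(x**2/2 + 6) + 2*x - 4*sqrt(3)*atan(sqrt(3)*x/6)] = -log(x**2/2 + 6) = f(x).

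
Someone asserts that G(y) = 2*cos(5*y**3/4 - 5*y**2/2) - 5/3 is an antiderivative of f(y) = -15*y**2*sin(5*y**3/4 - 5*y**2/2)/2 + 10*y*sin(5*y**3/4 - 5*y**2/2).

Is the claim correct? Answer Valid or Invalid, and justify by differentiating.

Valid. The derivative of G reproduces f.

d/dy[G] = -15*y**2*sin(5*y**3/4 - 5*y**2/2)/2 + 10*y*sin(5*y**3/4 - 5*y**2/2)
This equals f(y) exactly, so the claim holds.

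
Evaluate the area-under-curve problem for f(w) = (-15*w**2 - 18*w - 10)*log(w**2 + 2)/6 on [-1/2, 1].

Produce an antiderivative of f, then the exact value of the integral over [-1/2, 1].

Antiderivative: F(w) = -(15*w**3*log(w**2 + 2) - 10*w**3 + 27*w**2*log(w**2 + 2) - 27*w**2 + 30*w*log(w**2 + 2) + 54*log(w**2 + 2))/18; value = -7*log(3) + 7/4 + 39*log(9/4)/16

Check any antiderivative F(w) by computing F'(w) and comparing it with f(w).
F(w) = -(15*w**3*log(w**2 + 2) - 10*w**3 + 27*w**2*log(w**2 + 2) - 27*w**2 + 30*w*log(w**2 + 2) + 54*log(w**2 + 2))/18 is an antiderivative of f.
Check: d/dw[-(15*w**3*log(w**2 + 2) - 10*w**3 + 27*w**2*log(w**2 + 2) - 27*w**2 + 30*w*log(w**2 + 2) + 54*log(w**2 + 2))/18] = -5*w**2*log(w**2 + 2)/2 - 3*w*log(w**2 + 2) - 5*log(w**2 + 2)/3, which equals f(w).
F(1) = 37/18 - 7*log(3); F(-1/2) = 11/36 - 39*log(9/4)/16.
Integral = F(1) - F(-1/2) = -7*log(3) + 7/4 + 39*log(9/4)/16.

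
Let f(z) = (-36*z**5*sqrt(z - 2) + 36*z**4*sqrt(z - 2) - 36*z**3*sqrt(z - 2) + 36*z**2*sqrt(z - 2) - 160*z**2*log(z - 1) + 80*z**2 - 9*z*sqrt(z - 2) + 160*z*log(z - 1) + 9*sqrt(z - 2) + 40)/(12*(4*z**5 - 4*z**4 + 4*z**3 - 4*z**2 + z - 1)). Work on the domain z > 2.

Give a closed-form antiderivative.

An antiderivative is F(z) = (-6*z**3*sqrt(z - 2) + 12*z**2*sqrt(z - 2) - 3*z*sqrt(z - 2) + 6*sqrt(z - 2) + 20*log(z - 1))/(12*z**2 + 6).

A first test for any F(z): its z-derivative must equal f(z) identically.
Check: d/dz[(-6*z**3*sqrt(z - 2) + 12*z**2*sqrt(z - 2) - 3*z*sqrt(z - 2) + 6*sqrt(z - 2) + 20*log(z - 1))/(12*z**2 + 6)] = (-36*z**6 + 108*z**5 - 108*z**4 + 108*z**3 - 160*z**2*sqrt(z - 2)*log(z - 1) + 80*z**2*sqrt(z - 2) - 81*z**2 + 160*z*sqrt(z - 2)*log(z - 1) + 27*z + 40*sqrt(z - 2) - 18)/(48*z**5*sqrt(z - 2) - 48*z**4*sqrt(z - 2) + 48*z**3*sqrt(z - 2) - 48*z**2*sqrt(z - 2) + 12*z*sqrt(z - 2) - 12*sqrt(z - 2)), which equals f(z).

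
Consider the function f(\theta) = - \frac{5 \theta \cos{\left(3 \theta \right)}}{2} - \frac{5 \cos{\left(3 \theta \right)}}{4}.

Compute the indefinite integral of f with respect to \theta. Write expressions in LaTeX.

F(\theta) = \frac{5 \left(- 6 \theta \sin{\left(3 \theta \right)} - 3 \sin{\left(3 \theta \right)} - 2 \cos{\left(3 \theta \right)}\right)}{36} + C

Integrate term by term and add the pieces.
Check: d/d\theta[\frac{5 \left(- 6 \theta \sin{\left(3 \theta \right)} - 3 \sin{\left(3 \theta \right)} - 2 \cos{\left(3 \theta \right)}\right)}{36}] = - \frac{5 \theta \cos{\left(3 \theta \right)}}{2} - \frac{5 \cos{\left(3 \theta \right)}}{4} = f(\theta).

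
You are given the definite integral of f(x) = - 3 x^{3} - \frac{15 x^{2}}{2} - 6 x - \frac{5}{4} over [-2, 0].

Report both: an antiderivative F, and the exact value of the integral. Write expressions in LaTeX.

Antiderivative: F(x) = - \frac{3 x^{4} + 10 x^{3} + 12 x^{2} + 5 x + 5}{4}; value = \frac{3}{2}

The integrand splits into summands that can be handled one at a time.
F(x) = - \frac{3 x^{4} + 10 x^{3} + 12 x^{2} + 5 x + 5}{4} is an antiderivative of f.
Check: d/dx[- \frac{3 x^{4} + 10 x^{3} + 12 x^{2} + 5 x + 5}{4}] = - 3 x^{3} - \frac{15 x^{2}}{2} - 6 x - \frac{5}{4} = f(x).
F(0) = - \frac{5}{4}; F(-2) = - \frac{11}{4}.
Integral = F(0) - F(-2) = \frac{3}{2}.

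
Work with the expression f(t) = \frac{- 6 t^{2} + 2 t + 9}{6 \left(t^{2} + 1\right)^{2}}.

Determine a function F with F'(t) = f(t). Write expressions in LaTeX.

An antiderivative is F(t) = \frac{15 t}{12 t^{2} + 12} + \frac{\operatorname{atan}{\left(t \right)}}{4} - \frac{2}{12 t^{2} + 12}.

Whatever form F(t) takes, F'(t) = f(t) is non-negotiable.
Check: d/dt[\frac{15 t}{12 t^{2} + 12} + \frac{\operatorname{atan}{\left(t \right)}}{4} - \frac{2}{12 t^{2} + 12}] = \frac{- 6 t^{2} + 2 t + 9}{6 t^{4} + 12 t^{2} + 6}, which equals f(t).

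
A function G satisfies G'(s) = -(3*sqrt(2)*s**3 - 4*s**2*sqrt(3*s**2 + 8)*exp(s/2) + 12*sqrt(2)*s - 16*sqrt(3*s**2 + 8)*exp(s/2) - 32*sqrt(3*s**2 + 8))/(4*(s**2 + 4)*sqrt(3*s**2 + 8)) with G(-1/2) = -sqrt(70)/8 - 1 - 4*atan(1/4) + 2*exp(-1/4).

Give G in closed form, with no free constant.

G(s) = -sqrt(3*s**2/2 + 4)/2 + 2*exp(s/2) + 4*atan(s/2) - 1

Whatever form G(s) takes, its d/ds must return the stated G'(s).
A general antiderivative is -sqrt(3*s**2/2 + 4)/2 + 2*exp(s/2) + 4*atan(s/2) + C.
The condition gives C = -sqrt(70)/8 - 1 - 4*atan(1/4) + 2*exp(-1/4) - (-sqrt(70)/8 - 4*atan(1/4) + 2*exp(-1/4)) = -1.
So G(s) = -sqrt(3*s**2/2 + 4)/2 + 2*exp(s/2) + 4*atan(s/2) - 1.
Check: d/ds[-sqrt(3*s**2/2 + 4)/2 + 2*exp(s/2) + 4*atan(s/2) - 1] = (-3*sqrt(2)*s**3 + 4*s**2*sqrt(3*s**2 + 8)*exp(s/2) - 12*sqrt(2)*s + 16*sqrt(3*s**2 + 8)*exp(s/2) + 32*sqrt(3*s**2 + 8))/(4*s**2*sqrt(3*s**2 + 8) + 16*sqrt(3*s**2 + 8)), which equals G'(s).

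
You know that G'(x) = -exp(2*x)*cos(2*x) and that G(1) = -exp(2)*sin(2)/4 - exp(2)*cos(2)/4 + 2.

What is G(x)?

G(x) = (-exp(2*x)*sin(2*x) - exp(2*x)*cos(2*x) + 8)/4

Whatever form G(x) takes, its d/dx must return the stated G'(x).
A general antiderivative is -exp(2*x)*sin(2*x)/4 - exp(2*x)*cos(2*x)/4 + C.
The condition gives C = -exp(2)*sin(2)/4 - exp(2)*cos(2)/4 + 2 - (-exp(2)*sin(2)/4 - exp(2)*cos(2)/4) = 2.
So G(x) = (-exp(2*x)*sin(2*x) - exp(2*x)*cos(2*x) + 8)/4.
Check: d/dx[(-exp(2*x)*sin(2*x) - exp(2*x)*cos(2*x) + 8)/4] = -exp(2*x)*cos(2*x) = G'(x).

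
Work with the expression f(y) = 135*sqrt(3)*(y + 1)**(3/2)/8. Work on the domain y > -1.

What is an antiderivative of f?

An antiderivative is F(y) = 3*(3*y + 3)**(5/2)/4.

A candidate is checked by its d/dy: the result must match f(y).
Check: d/dy[3*(3*y + 3)**(5/2)/4] = 135*sqrt(3)*y*sqrt(y + 1)/8 + 135*sqrt(3)*sqrt(y + 1)/8, which equals f(y).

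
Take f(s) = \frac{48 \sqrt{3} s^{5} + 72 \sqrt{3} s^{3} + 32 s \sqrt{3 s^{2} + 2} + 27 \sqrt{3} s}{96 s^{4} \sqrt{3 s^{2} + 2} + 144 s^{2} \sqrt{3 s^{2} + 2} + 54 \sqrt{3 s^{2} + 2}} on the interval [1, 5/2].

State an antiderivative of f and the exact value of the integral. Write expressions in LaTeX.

Antiderivative: F(s) = \frac{\sqrt{s^{2} + \frac{2}{3}}}{2} - \frac{2}{3 \left(4 s^{2} + 3\right)}; value = - \frac{\sqrt{15}}{6} + \frac{1}{14} + \frac{\sqrt{249}}{12}

Since d/ds undoes antidifferentiation here, F'(s) = f(s) is required of F(s).
F(s) = \frac{\sqrt{s^{2} + \frac{2}{3}}}{2} - \frac{2}{3 \left(4 s^{2} + 3\right)} is an antiderivative of f.
Check: d/ds[\frac{\sqrt{s^{2} + \frac{2}{3}}}{2} - \frac{2}{3 \left(4 s^{2} + 3\right)}] = \frac{48 \sqrt{3} s^{5} + 72 \sqrt{3} s^{3} + 32 s \sqrt{3 s^{2} + 2} + 27 \sqrt{3} s}{96 s^{4} \sqrt{3 s^{2} + 2} + 144 s^{2} \sqrt{3 s^{2} + 2} + 54 \sqrt{3 s^{2} + 2}} = f(s).
F(5/2) = - \frac{1}{42} + \frac{\sqrt{249}}{12}; F(1) = - \frac{2}{21} + \frac{\sqrt{15}}{6}.
Integral = F(5/2) - F(1) = - \frac{\sqrt{15}}{6} + \frac{1}{14} + \frac{\sqrt{249}}{12}.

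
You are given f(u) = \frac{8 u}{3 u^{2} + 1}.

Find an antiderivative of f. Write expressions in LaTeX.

f matches the chain-rule pattern g'(h)*h' with inner function h(u) = u^{2} + \frac{1}{3}; substituting w = h(u) collapses the integral.
Check: d/du[\frac{4 \log{\left(u^{2} + \frac{1}{3} \right)}}{3}] = \frac{8 u}{3 u^{2} + 1} = f(u).

An antiderivative is F(u) = \frac{4 \log{\left(u^{2} + \frac{1}{3} \right)}}{3}.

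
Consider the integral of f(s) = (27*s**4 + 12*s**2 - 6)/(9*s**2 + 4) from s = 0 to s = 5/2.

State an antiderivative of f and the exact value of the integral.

Antiderivative: F(s) = s**3 - atan(3*s/2); value = 125/8 - atan(15/4)

Recover f(s) by differentiating a candidate F(s); any mismatch rules it out.
F(s) = s**3 - atan(3*s/2) is an antiderivative of f.
Check: d/ds[s**3 - atan(3*s/2)] = (27*s**4 + 12*s**2 - 6)/(9*s**2 + 4) = f(s).
F(5/2) = 125/8 - atan(15/4); F(0) = 0.
Integral = F(5/2) - F(0) = 125/8 - atan(15/4).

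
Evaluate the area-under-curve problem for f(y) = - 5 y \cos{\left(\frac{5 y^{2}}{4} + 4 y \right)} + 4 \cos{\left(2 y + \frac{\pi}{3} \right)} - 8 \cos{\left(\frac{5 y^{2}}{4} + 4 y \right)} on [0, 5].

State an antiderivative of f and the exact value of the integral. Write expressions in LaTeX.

Antiderivative: F(y) = 2 \sin{\left(2 y + \frac{\pi}{3} \right)} - 2 \sin{\left(\frac{5 y^{2}}{4} + 4 y \right)}; value = 2 \sin{\left(\frac{\pi}{3} + 10 \right)} - \sqrt{3} - 2 \sin{\left(\frac{205}{4} \right)}

Integrate term by term and add the pieces.
F(y) = 2 \sin{\left(2 y + \frac{\pi}{3} \right)} - 2 \sin{\left(\frac{5 y^{2}}{4} + 4 y \right)} is an antiderivative of f.
Check: d/dy[2 \sin{\left(2 y + \frac{\pi}{3} \right)} - 2 \sin{\left(\frac{5 y^{2}}{4} + 4 y \right)}] = - 5 y \cos{\left(\frac{5 y^{2}}{4} + 4 y \right)} + 4 \cos{\left(2 y + \frac{\pi}{3} \right)} - 8 \cos{\left(\frac{5 y^{2}}{4} + 4 y \right)} = f(y).
F(5) = 2 \sin{\left(\frac{\pi}{3} + 10 \right)} - 2 \sin{\left(\frac{205}{4} \right)}; F(0) = \sqrt{3}.
Integral = F(5) - F(0) = 2 \sin{\left(\frac{\pi}{3} + 10 \right)} - \sqrt{3} - 2 \sin{\left(\frac{205}{4} \right)}.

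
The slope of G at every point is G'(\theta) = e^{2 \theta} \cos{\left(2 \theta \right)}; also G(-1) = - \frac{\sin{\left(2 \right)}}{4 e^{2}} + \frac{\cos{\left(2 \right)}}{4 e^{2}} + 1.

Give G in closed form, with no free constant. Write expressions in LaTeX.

G(\theta) = \frac{e^{2 \theta} \sin{\left(2 \theta \right)}}{4} + \frac{e^{2 \theta} \cos{\left(2 \theta \right)}}{4} + 1

Since d/d\theta undoes antidifferentiation here, G(\theta) must give back the stated G'(\theta).
A general antiderivative is \frac{e^{2 \theta} \sin{\left(2 \theta \right)}}{4} + \frac{e^{2 \theta} \cos{\left(2 \theta \right)}}{4} + C.
The condition gives C = - \frac{\sin{\left(2 \right)}}{4 e^{2}} + \frac{\cos{\left(2 \right)}}{4 e^{2}} + 1 - (- \frac{\sin{\left(2 \right)}}{4 e^{2}} + \frac{\cos{\left(2 \right)}}{4 e^{2}}) = 1.
So G(\theta) = \frac{e^{2 \theta} \sin{\left(2 \theta \right)}}{4} + \frac{e^{2 \theta} \cos{\left(2 \theta \right)}}{4} + 1.
Check: d/d\theta[\frac{e^{2 \theta} \sin{\left(2 \theta \right)}}{4} + \frac{e^{2 \theta} \cos{\left(2 \theta \right)}}{4} + 1] = e^{2 \theta} \cos{\left(2 \theta \right)} = G'(\theta).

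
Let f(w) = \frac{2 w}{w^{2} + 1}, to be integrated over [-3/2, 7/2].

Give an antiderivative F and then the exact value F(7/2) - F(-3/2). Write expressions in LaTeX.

f matches the chain-rule pattern g'(h)*h' with inner function h(w) = 4 w^{2} + 4; substituting u = h(w) collapses the integral.
F(w) = \log{\left(4 w^{2} + 4 \right)} is an antiderivative of f.
Check: d/dw[\log{\left(4 w^{2} + 4 \right)}] = \frac{2 w}{w^{2} + 1} = f(w).
F(7/2) = \log{\left(53 \right)}; F(-3/2) = \log{\left(13 \right)}.
Integral = F(7/2) - F(-3/2) = - \log{\left(13 \right)} + \log{\left(53 \right)}.

Antiderivative: F(w) = \log{\left(4 w^{2} + 4 \right)}; value = - \log{\left(13 \right)} + \log{\left(53 \right)}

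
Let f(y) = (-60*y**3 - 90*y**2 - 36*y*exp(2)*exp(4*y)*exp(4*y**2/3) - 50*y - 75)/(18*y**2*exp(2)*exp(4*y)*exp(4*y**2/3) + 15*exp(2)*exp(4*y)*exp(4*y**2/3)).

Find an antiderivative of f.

An antiderivative is F(y) = 5*exp(-4*y**2/3 - 4*y - 2)/4 - log(3*y**2 + 5/2).

Check any antiderivative F(y) by computing F'(y) and comparing it with f(y).
Check: d/dy[5*exp(-4*y**2/3 - 4*y - 2)/4 - log(3*y**2 + 5/2)] = (-60*y**3 - 90*y**2 - 36*y*exp(2)*exp(4*y)*exp(4*y**2/3) - 50*y - 75)/(18*y**2*exp(2)*exp(4*y)*exp(4*y**2/3) + 15*exp(2)*exp(4*y)*exp(4*y**2/3)) = f(y).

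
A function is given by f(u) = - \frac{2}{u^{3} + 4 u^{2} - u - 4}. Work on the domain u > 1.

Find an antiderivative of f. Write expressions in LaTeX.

An antiderivative is F(u) = - \frac{\log{\left(u - 1 \right)}}{5} + \frac{\log{\left(u + 1 \right)}}{3} - \frac{2 \log{\left(u + 4 \right)}}{15}.

Factor the denominator (\left(u - 1\right) \left(u + 1\right) \left(u + 4\right)) and decompose: f = - \frac{2}{15 \left(u + 4\right)} + \frac{1}{3 \left(u + 1\right)} - \frac{1}{5 \left(u - 1\right)}; each piece integrates to a log, atan, or power term.
Check: d/du[- \frac{\log{\left(u - 1 \right)}}{5} + \frac{\log{\left(u + 1 \right)}}{3} - \frac{2 \log{\left(u + 4 \right)}}{15}] = - \frac{2}{u^{3} + 4 u^{2} - u - 4} = f(u).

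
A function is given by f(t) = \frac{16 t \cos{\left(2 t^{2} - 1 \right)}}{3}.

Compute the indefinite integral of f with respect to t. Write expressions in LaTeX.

F(t) = \frac{4 \sin{\left(2 t^{2} - 1 \right)}}{3} + C

f matches the chain-rule pattern g'(h)*h' with inner function h(t) = 2 t^{2} - 1; substituting u = h(t) collapses the integral.
Check: d/dt[\frac{4 \sin{\left(2 t^{2} - 1 \right)}}{3}] = \frac{16 t \cos{\left(2 t^{2} - 1 \right)}}{3} = f(t).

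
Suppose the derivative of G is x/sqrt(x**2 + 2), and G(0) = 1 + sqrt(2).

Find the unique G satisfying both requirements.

The substitution u = x**2 + 2 works: G'(x) is exactly (dG/du)*(du/dx) for that inner function.
A general antiderivative is sqrt(x**2 + 2) + C.
The condition gives C = 1 + sqrt(2) - (sqrt(2)) = 1.
So G(x) = sqrt(x**2 + 2) + 1.
Check: d/dx[sqrt(x**2 + 2) + 1] = x/sqrt(x**2 + 2) = G'(x).

G(x) = sqrt(x**2 + 2) + 1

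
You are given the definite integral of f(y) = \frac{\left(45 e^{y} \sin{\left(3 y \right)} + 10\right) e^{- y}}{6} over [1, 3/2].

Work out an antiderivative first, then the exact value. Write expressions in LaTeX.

Antiderivative: F(y) = - \frac{5 \cos{\left(3 y \right)}}{2} - \frac{5 e^{- y}}{3}; value = \frac{5 \cos{\left(3 \right)}}{2} - \frac{5}{3 e^{\frac{3}{2}}} - \frac{5 \cos{\left(\frac{9}{2} \right)}}{2} + \frac{5}{3 e}

Differentiate the proposed F(y) back; it has to land on f(y) exactly.
F(y) = - \frac{5 \cos{\left(3 y \right)}}{2} - \frac{5 e^{- y}}{3} is an antiderivative of f.
Check: d/dy[- \frac{5 \cos{\left(3 y \right)}}{2} - \frac{5 e^{- y}}{3}] = \frac{\left(45 e^{y} \sin{\left(3 y \right)} + 10\right) e^{- y}}{6} = f(y).
F(3/2) = - \frac{5}{3 e^{\frac{3}{2}}} - \frac{5 \cos{\left(\frac{9}{2} \right)}}{2}; F(1) = - \frac{5}{3 e} - \frac{5 \cos{\left(3 \right)}}{2}.
Integral = F(3/2) - F(1) = \frac{5 \cos{\left(3 \right)}}{2} - \frac{5}{3 e^{\frac{3}{2}}} - \frac{5 \cos{\left(\frac{9}{2} \right)}}{2} + \frac{5}{3 e}.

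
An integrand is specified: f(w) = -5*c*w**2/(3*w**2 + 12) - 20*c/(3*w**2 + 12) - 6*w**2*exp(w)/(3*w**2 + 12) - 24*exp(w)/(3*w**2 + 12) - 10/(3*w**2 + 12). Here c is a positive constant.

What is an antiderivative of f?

The integrand splits into summands that can be handled one at a time.
Check: d/dw[-5*c*w/3 - 2*exp(w) - 5*atan(w/2)/3] = (-5*c*w**2 - 20*c - 6*w**2*exp(w) - 24*exp(w) - 10)/(3*w**2 + 12), which equals f(w).

An antiderivative is F(w) = -5*c*w/3 - 2*exp(w) - 5*atan(w/2)/3.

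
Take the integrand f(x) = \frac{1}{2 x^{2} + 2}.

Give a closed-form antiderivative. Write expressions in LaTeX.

An antiderivative F(x) passes only if d/dx[F] lands on f(x) exactly.
Check: d/dx[\frac{\operatorname{atan}{\left(x \right)}}{2}] = \frac{1}{2 x^{2} + 2} = f(x).

An antiderivative is F(x) = \frac{\operatorname{atan}{\left(x \right)}}{2}.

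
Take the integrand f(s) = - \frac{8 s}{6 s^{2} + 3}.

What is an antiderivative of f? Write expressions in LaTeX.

f matches the chain-rule pattern g'(h)*h' with inner function h(s) = 2 s^{2} + 1; substituting u = h(s) collapses the integral.
Check: d/ds[- \frac{2 \log{\left(2 s^{2} + 1 \right)}}{3}] = - \frac{8 s}{6 s^{2} + 3} = f(s).

An antiderivative is F(s) = - \frac{2 \log{\left(2 s^{2} + 1 \right)}}{3}.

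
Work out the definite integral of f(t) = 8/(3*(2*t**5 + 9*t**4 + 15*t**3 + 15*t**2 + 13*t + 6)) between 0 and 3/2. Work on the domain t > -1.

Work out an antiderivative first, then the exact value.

Antiderivative: F(t) = 2*(130*log(t + 1) - 160*log(t + 3/2) + 52*log(t + 2) - 11*log(t**2 + 1) - 6*atan(t))/195; value = -64*log(3)/39 - 8*log(2)/15 - 22*log(13/4)/195 - 4*atan(3/2)/65 + 64*log(3/2)/39 + 8*log(7/2)/15 + 4*log(5/2)/3

The denominator factors as 3*(t + 1)*(t + 2)*(2*t + 3)*(t**2 + 1); partial fractions split f into directly integrable pieces: -4*(11*t + 3)/(195*(t**2 + 1)) - 128/(39*(2*t + 3)) + 8/(15*(t + 2)) + 4/(3*(t + 1)).
F(t) = 2*(130*log(t + 1) - 160*log(t + 3/2) + 52*log(t + 2) - 11*log(t**2 + 1) - 6*atan(t))/195 is an antiderivative of f.
Check: d/dt[2*(130*log(t + 1) - 160*log(t + 3/2) + 52*log(t + 2) - 11*log(t**2 + 1) - 6*atan(t))/195] = 8/(6*t**5 + 27*t**4 + 45*t**3 + 45*t**2 + 39*t + 18), which equals f(t).
F(3/2) = -64*log(3)/39 - 22*log(13/4)/195 - 4*atan(3/2)/65 + 8*log(7/2)/15 + 4*log(5/2)/3; F(0) = -64*log(3/2)/39 + 8*log(2)/15.
Integral = F(3/2) - F(0) = -64*log(3)/39 - 8*log(2)/15 - 22*log(13/4)/195 - 4*atan(3/2)/65 + 64*log(3/2)/39 + 8*log(7/2)/15 + 4*log(5/2)/3.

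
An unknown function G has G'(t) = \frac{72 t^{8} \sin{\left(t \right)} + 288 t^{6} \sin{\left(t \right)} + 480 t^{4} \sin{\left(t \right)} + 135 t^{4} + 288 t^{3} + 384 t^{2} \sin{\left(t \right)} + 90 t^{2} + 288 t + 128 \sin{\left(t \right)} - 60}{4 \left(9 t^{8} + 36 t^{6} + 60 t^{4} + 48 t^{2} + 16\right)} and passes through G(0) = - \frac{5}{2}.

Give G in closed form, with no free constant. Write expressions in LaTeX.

Whatever form G(t) takes, its d/dt must return the stated G'(t).
A general antiderivative is \frac{- \frac{5 t}{4} - 2}{t^{4} + 2 t^{2} + \frac{4}{3}} - 2 \cos{\left(t \right)} + C.
The condition gives C = - \frac{5}{2} - (- \frac{7}{2}) = 1.
So G(t) = - \frac{5 t}{4 t^{4} + 8 t^{2} + \frac{16}{3}} - 2 \cos{\left(t \right)} + 1 - \frac{2}{t^{4} + 2 t^{2} + \frac{4}{3}}.
Check: d/dt[- \frac{5 t}{4 t^{4} + 8 t^{2} + \frac{16}{3}} - 2 \cos{\left(t \right)} + 1 - \frac{2}{t^{4} + 2 t^{2} + \frac{4}{3}}] = \frac{72 t^{8} \sin{\left(t \right)} + 288 t^{6} \sin{\left(t \right)} + 480 t^{4} \sin{\left(t \right)} + 135 t^{4} + 288 t^{3} + 384 t^{2} \sin{\left(t \right)} + 90 t^{2} + 288 t + 128 \sin{\left(t \right)} - 60}{36 t^{8} + 144 t^{6} + 240 t^{4} + 192 t^{2} + 64}, which equals G'(t).

G(t) = - \frac{5 t}{4 t^{4} + 8 t^{2} + \frac{16}{3}} - 2 \cos{\left(t \right)} + 1 - \frac{2}{t^{4} + 2 t^{2} + \frac{4}{3}}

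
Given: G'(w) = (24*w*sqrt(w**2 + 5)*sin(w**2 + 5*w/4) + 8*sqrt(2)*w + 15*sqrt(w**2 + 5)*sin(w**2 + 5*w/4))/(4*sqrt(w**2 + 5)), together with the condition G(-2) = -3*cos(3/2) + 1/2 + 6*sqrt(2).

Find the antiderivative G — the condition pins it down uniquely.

G(w) = (4*sqrt(2)*sqrt(w**2 + 5) - 6*cos(w**2 + 5*w/4) + 1)/2

Differentiate the proposed G(w) back; it has to land on the given G'(w).
A general antiderivative is 4*sqrt(w**2/2 + 5/2) - 3*cos(w**2 + 5*w/4) + C.
The condition gives C = -3*cos(3/2) + 1/2 + 6*sqrt(2) - (-3*cos(3/2) + 6*sqrt(2)) = 1/2.
So G(w) = (4*sqrt(2)*sqrt(w**2 + 5) - 6*cos(w**2 + 5*w/4) + 1)/2.
Check: d/dw[(4*sqrt(2)*sqrt(w**2 + 5) - 6*cos(w**2 + 5*w/4) + 1)/2] = (24*w*sqrt(w**2 + 5)*sin(w**2 + 5*w/4) + 8*sqrt(2)*w + 15*sqrt(w**2 + 5)*sin(w**2 + 5*w/4))/(4*sqrt(w**2 + 5)) = G'(w).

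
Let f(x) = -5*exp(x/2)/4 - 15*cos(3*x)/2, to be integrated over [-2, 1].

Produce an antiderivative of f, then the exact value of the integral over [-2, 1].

Integrate term by term and add the pieces.
F(x) = -5*exp(x/2)/2 - 5*sin(3*x)/2 is an antiderivative of f.
Check: d/dx[-5*exp(x/2)/2 - 5*sin(3*x)/2] = -5*exp(x/2)/4 - 15*cos(3*x)/2 = f(x).
F(1) = -5*exp(1/2)/2 - 5*sin(3)/2; F(-2) = -5*exp(-1)/2 + 5*sin(6)/2.
Integral = F(1) - F(-2) = -5*exp(1/2)/2 - 5*sin(3)/2 - 5*sin(6)/2 + 5*exp(-1)/2.

Antiderivative: F(x) = -5*exp(x/2)/2 - 5*sin(3*x)/2; value = -5*exp(1/2)/2 - 5*sin(3)/2 - 5*sin(6)/2 + 5*exp(-1)/2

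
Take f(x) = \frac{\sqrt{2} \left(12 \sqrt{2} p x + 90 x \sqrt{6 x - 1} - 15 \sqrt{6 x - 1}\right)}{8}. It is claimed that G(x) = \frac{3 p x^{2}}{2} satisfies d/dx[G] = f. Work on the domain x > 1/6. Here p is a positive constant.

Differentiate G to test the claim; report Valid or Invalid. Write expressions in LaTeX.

Invalid: d/dx[G] - f = - \frac{45 \sqrt{2} x \sqrt{6 x - 1}}{4} + \frac{15 \sqrt{2} \sqrt{6 x - 1}}{8}, which is not 0.

d/dx[G] = 3 p x
d/dx[G] - f(x) = - \frac{45 \sqrt{2} x \sqrt{6 x - 1}}{4} + \frac{15 \sqrt{2} \sqrt{6 x - 1}}{8} != 0.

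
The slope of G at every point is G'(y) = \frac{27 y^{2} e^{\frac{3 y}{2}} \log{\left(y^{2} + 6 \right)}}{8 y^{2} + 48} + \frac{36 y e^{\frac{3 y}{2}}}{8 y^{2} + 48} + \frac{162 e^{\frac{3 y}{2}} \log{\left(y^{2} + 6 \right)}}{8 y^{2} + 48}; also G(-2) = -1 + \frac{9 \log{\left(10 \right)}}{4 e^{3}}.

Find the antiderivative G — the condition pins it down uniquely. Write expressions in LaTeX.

G(y) = \frac{9 e^{\frac{3 y}{2}} \log{\left(y^{2} + 6 \right)}}{4} - 1

G'(y) has the shape u'v + uv' for u = \frac{9 e^{\frac{3 y}{2}}}{4} and v = \log{\left(y^{2} + 6 \right)} — it is the derivative of the product u*v.
A general antiderivative is \frac{9 e^{\frac{3 y}{2}} \log{\left(y^{2} + 6 \right)}}{4} + C.
The condition gives C = -1 + \frac{9 \log{\left(10 \right)}}{4 e^{3}} - (\frac{9 \log{\left(10 \right)}}{4 e^{3}}) = -1.
So G(y) = \frac{9 e^{\frac{3 y}{2}} \log{\left(y^{2} + 6 \right)}}{4} - 1.
Check: d/dy[\frac{9 e^{\frac{3 y}{2}} \log{\left(y^{2} + 6 \right)}}{4} - 1] = \frac{27 y^{2} e^{\frac{3 y}{2}} \log{\left(y^{2} + 6 \right)} + 36 y e^{\frac{3 y}{2}} + 162 e^{\frac{3 y}{2}} \log{\left(y^{2} + 6 \right)}}{8 y^{2} + 48}, which equals G'(y).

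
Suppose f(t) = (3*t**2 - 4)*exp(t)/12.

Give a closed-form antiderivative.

An antiderivative is F(t) = (3*t**2 - 6*t + 2)*exp(t)/12.

Recognize the product-rule pattern: f = u'v + uv' with u = t**2/4 - t/2 + 1/6, v = exp(t), so integration by parts undoes it.
Check: d/dt[(3*t**2 - 6*t + 2)*exp(t)/12] = t**2*exp(t)/4 - exp(t)/3, which equals f(t).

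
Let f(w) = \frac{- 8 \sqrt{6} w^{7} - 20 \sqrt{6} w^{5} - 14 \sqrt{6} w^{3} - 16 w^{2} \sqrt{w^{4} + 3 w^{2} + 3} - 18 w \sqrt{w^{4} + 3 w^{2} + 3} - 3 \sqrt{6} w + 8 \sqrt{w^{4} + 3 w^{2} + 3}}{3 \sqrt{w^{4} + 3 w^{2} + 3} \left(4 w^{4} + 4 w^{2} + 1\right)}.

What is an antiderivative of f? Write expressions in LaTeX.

An antiderivative is F(w) = \frac{16 w - 2 \sqrt{6} \left(2 w^{2} + 1\right) \sqrt{w^{4} + 3 w^{2} + 3} + 9}{6 \left(2 w^{2} + 1\right)}.

A candidate is checked by its d/dw: the result must match f(w).
Check: d/dw[\frac{16 w - 2 \sqrt{6} \left(2 w^{2} + 1\right) \sqrt{w^{4} + 3 w^{2} + 3} + 9}{6 \left(2 w^{2} + 1\right)}] = \frac{- 8 \sqrt{6} w^{7} - 20 \sqrt{6} w^{5} - 14 \sqrt{6} w^{3} - 16 w^{2} \sqrt{w^{4} + 3 w^{2} + 3} - 18 w \sqrt{w^{4} + 3 w^{2} + 3} - 3 \sqrt{6} w + 8 \sqrt{w^{4} + 3 w^{2} + 3}}{12 w^{4} \sqrt{w^{4} + 3 w^{2} + 3} + 12 w^{2} \sqrt{w^{4} + 3 w^{2} + 3} + 3 \sqrt{w^{4} + 3 w^{2} + 3}}, which equals f(w).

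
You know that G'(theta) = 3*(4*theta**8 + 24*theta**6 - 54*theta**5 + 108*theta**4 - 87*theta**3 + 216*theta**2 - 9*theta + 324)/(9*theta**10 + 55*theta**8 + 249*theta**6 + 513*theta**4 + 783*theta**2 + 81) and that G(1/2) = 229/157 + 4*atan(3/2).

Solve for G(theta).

Differentiate the proposed G(theta) back; it has to land on the given G'(theta).
A general antiderivative is 4*atan(3*theta) + 3/(2*(theta**4/3 + theta**2 + 3)) + C.
The condition gives C = 229/157 + 4*atan(3/2) - (72/157 + 4*atan(3/2)) = 1.
So G(theta) = (8*theta**4*atan(3*theta) + 2*theta**4 + 24*theta**2*atan(3*theta) + 6*theta**2 + 72*atan(3*theta) + 27)/(2*theta**4 + 6*theta**2 + 18).
Check: d/dtheta[(8*theta**4*atan(3*theta) + 2*theta**4 + 24*theta**2*atan(3*theta) + 6*theta**2 + 72*atan(3*theta) + 27)/(2*theta**4 + 6*theta**2 + 18)] = (12*theta**8 + 72*theta**6 - 162*theta**5 + 324*theta**4 - 261*theta**3 + 648*theta**2 - 27*theta + 972)/(9*theta**10 + 55*theta**8 + 249*theta**6 + 513*theta**4 + 783*theta**2 + 81), which equals G'(theta).

G(theta) = (8*theta**4*atan(3*theta) + 2*theta**4 + 24*theta**2*atan(3*theta) + 6*theta**2 + 72*atan(3*theta) + 27)/(2*theta**4 + 6*theta**2 + 18)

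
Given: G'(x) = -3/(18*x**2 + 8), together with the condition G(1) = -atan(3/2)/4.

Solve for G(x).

G(x) = -atan(3*x/2)/4

Whatever form G(x) takes, its d/dx must return the stated G'(x).
A general antiderivative is -atan(3*x/2)/4 + C.
The condition gives C = -atan(3/2)/4 - (-atan(3/2)/4) = 0.
So G(x) = -atan(3*x/2)/4.
Check: d/dx[-atan(3*x/2)/4] = -3/(18*x**2 + 8) = G'(x).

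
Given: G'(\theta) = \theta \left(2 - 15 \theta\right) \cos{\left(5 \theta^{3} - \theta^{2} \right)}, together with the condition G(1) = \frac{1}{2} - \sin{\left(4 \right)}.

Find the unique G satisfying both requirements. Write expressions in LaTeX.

G'(\theta) matches the chain-rule pattern g'(h)*h' with inner function h(\theta) = 5 \theta^{3} - \theta^{2}; substituting u = h(\theta) collapses the integral.
A general antiderivative is - \sin{\left(5 \theta^{3} - \theta^{2} \right)} + C.
The condition gives C = \frac{1}{2} - \sin{\left(4 \right)} - (- \sin{\left(4 \right)}) = \frac{1}{2}.
So G(\theta) = - \frac{2 \sin{\left(5 \theta^{3} - \theta^{2} \right)} - 1}{2}.
Check: d/d\theta[- \frac{2 \sin{\left(5 \theta^{3} - \theta^{2} \right)} - 1}{2}] = - 15 \theta^{2} \cos{\left(5 \theta^{3} - \theta^{2} \right)} + 2 \theta \cos{\left(5 \theta^{3} - \theta^{2} \right)}, which equals G'(\theta).

G(\theta) = - \frac{2 \sin{\left(5 \theta^{3} - \theta^{2} \right)} - 1}{2}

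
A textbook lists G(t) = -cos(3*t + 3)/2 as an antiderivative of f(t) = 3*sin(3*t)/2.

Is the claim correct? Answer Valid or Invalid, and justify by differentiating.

d/dt[G] = 3*sin(3*t + 3)/2
d/dt[G] - f(t) = -3*sin(3*t)/2 + 3*sin(3*t + 3)/2 != 0.

Invalid: d/dt[G] - f = -3*sin(3*t)/2 + 3*sin(3*t + 3)/2, which is not 0.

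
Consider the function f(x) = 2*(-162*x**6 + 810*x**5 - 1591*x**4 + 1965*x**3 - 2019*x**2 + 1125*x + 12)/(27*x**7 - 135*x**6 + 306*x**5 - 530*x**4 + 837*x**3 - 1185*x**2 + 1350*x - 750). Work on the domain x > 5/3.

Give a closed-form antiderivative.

An antiderivative is F(x) = -3*log(2*x**4/3 + 2*x**2 + 4) - 2/(27*x**2 - 90*x + 75).

Recover f(x) by differentiating a candidate F(x); any mismatch rules it out.
Check: d/dx[-3*log(2*x**4/3 + 2*x**2 + 4) - 2/(27*x**2 - 90*x + 75)] = (-324*x**6 + 1620*x**5 - 3182*x**4 + 3930*x**3 - 4038*x**2 + 2250*x + 24)/(27*x**7 - 135*x**6 + 306*x**5 - 530*x**4 + 837*x**3 - 1185*x**2 + 1350*x - 750), which equals f(x).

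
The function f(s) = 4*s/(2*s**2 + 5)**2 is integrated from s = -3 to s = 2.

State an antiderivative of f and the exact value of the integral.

Antiderivative: F(s) = -1/(2*s**2 + 5); value = -10/299

f matches the chain-rule pattern g'(h)*h' with inner function h(s) = 2*s**2 + 5; substituting u = h(s) collapses the integral.
F(s) = -1/(2*s**2 + 5) is an antiderivative of f.
Check: d/ds[-1/(2*s**2 + 5)] = 4*s/(4*s**4 + 20*s**2 + 25), which equals f(s).
F(2) = -1/13; F(-3) = -1/23.
Integral = F(2) - F(-3) = -10/299.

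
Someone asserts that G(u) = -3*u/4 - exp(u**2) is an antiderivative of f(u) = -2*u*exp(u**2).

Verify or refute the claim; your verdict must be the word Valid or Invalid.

d/du[G] = -2*u*exp(u**2) - 3/4
d/du[G] - f(u) = -3/4 != 0.

Invalid: d/du[G] - f = -3/4, which is not 0.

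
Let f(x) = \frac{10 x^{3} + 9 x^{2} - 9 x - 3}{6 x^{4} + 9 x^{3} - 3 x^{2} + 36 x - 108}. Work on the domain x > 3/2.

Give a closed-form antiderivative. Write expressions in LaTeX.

An antiderivative is F(x) = \frac{2 \log{\left(x - \frac{3}{2} \right)}}{9} + \frac{55 \log{\left(x + 3 \right)}}{117} + \frac{19 \log{\left(x^{2} + 4 \right)}}{39} + \frac{\operatorname{atan}{\left(\frac{x}{2} \right)}}{26}.

The denominator factors as 3 \left(x + 3\right) \left(2 x - 3\right) \left(x^{2} + 4\right); partial fractions split f into directly integrable pieces: \frac{38 x + 3}{39 \left(x^{2} + 4\right)} + \frac{4}{9 \left(2 x - 3\right)} + \frac{55}{117 \left(x + 3\right)}.
Check: d/dx[\frac{2 \log{\left(x - \frac{3}{2} \right)}}{9} + \frac{55 \log{\left(x + 3 \right)}}{117} + \frac{19 \log{\left(x^{2} + 4 \right)}}{39} + \frac{\operatorname{atan}{\left(\frac{x}{2} \right)}}{26}] = \frac{10 x^{3} + 9 x^{2} - 9 x - 3}{6 x^{4} + 9 x^{3} - 3 x^{2} + 36 x - 108} = f(x).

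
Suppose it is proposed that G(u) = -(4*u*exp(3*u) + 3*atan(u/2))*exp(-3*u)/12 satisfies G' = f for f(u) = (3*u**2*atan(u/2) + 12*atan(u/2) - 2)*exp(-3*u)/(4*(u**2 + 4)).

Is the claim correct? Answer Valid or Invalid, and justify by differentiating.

d/du[G] = (-4*u**2*exp(3*u) + 9*u**2*atan(u/2) - 16*exp(3*u) + 36*atan(u/2) - 6)/(12*u**2*exp(3*u) + 48*exp(3*u))
d/du[G] - f(u) = -1/3 != 0.

Invalid: d/du[G] - f = -1/3, which is not 0.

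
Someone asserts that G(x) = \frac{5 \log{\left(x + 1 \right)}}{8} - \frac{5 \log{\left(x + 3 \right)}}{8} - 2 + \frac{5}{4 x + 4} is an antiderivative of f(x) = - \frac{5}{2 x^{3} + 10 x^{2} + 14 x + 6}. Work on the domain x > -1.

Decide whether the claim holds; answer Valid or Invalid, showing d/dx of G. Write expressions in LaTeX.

d/dx[G] = - \frac{5}{2 x^{3} + 10 x^{2} + 14 x + 6}
This equals f(x) exactly, so the claim holds.

Valid - the claim checks out under differentiation.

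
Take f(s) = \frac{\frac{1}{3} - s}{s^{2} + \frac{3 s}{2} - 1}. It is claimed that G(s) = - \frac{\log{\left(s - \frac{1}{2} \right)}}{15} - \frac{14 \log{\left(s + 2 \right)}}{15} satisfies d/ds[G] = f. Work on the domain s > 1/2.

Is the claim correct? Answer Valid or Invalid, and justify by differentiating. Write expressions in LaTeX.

Valid - differentiating G returns exactly f.

d/ds[G] = \frac{2 - 6 s}{6 s^{2} + 9 s - 6}
This equals f(s) exactly, so the claim holds.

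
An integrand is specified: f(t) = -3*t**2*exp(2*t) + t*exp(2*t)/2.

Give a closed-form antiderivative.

An antiderivative is F(t) = -3*t**2*exp(2*t)/2 + 7*t*exp(2*t)/4 - 7*exp(2*t)/8.

f has the shape u'v + uv' for u = -3*t**2/2 + 7*t/4 - 7/8 and v = exp(2*t) — it is the derivative of the product u*v.
Check: d/dt[-3*t**2*exp(2*t)/2 + 7*t*exp(2*t)/4 - 7*exp(2*t)/8] = -3*t**2*exp(2*t) + t*exp(2*t)/2 = f(t).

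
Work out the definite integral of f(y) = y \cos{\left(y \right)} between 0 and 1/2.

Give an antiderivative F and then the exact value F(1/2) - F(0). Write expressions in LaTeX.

Any candidate F(y) must reproduce f(y) exactly when differentiated.
F(y) = y \sin{\left(y \right)} + \cos{\left(y \right)} is an antiderivative of f.
Check: d/dy[y \sin{\left(y \right)} + \cos{\left(y \right)}] = y \cos{\left(y \right)} = f(y).
F(1/2) = \frac{\sin{\left(\frac{1}{2} \right)}}{2} + \cos{\left(\frac{1}{2} \right)}; F(0) = 1.
Integral = F(1/2) - F(0) = -1 + \frac{\sin{\left(\frac{1}{2} \right)}}{2} + \cos{\left(\frac{1}{2} \right)}.

Antiderivative: F(y) = y \sin{\left(y \right)} + \cos{\left(y \right)}; value = -1 + \frac{\sin{\left(\frac{1}{2} \right)}}{2} + \cos{\left(\frac{1}{2} \right)}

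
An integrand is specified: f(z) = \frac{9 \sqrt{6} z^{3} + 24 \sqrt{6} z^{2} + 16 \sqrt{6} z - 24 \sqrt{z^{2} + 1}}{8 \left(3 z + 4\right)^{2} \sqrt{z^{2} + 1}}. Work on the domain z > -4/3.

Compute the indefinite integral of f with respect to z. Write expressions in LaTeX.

Any candidate F(z) must reproduce f(z) exactly when differentiated.
Check: d/dz[\frac{\sqrt{\frac{3 z^{2}}{2} + \frac{3}{2}}}{4} + \frac{1}{3 z + 4}] = \frac{9 \sqrt{6} z^{3} + 24 \sqrt{6} z^{2} + 16 \sqrt{6} z - 24 \sqrt{z^{2} + 1}}{72 z^{2} \sqrt{z^{2} + 1} + 192 z \sqrt{z^{2} + 1} + 128 \sqrt{z^{2} + 1}}, which equals f(z).

F(z) = \frac{\sqrt{\frac{3 z^{2}}{2} + \frac{3}{2}}}{4} + \frac{1}{3 z + 4} + C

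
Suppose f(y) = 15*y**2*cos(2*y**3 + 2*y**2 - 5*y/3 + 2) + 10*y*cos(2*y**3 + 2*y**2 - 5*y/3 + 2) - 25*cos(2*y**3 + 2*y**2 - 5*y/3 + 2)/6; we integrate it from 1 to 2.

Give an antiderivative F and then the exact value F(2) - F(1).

Antiderivative: F(y) = 5*sin(2*y**3 + 2*y**2 - 5*y/3 + 2)/2; value = 5*sin(68/3)/2 - 5*sin(13/3)/2

f matches the chain-rule pattern g'(h)*h' with inner function h(y) = 2*y**3 + 2*y**2 - 5*y/3 + 2; substituting u = h(y) collapses the integral.
F(y) = 5*sin(2*y**3 + 2*y**2 - 5*y/3 + 2)/2 is an antiderivative of f.
Check: d/dy[5*sin(2*y**3 + 2*y**2 - 5*y/3 + 2)/2] = 15*y**2*cos(2*y**3 + 2*y**2 - 5*y/3 + 2) + 10*y*cos(2*y**3 + 2*y**2 - 5*y/3 + 2) - 25*cos(2*y**3 + 2*y**2 - 5*y/3 + 2)/6 = f(y).
F(2) = 5*sin(68/3)/2; F(1) = 5*sin(13/3)/2.
Integral = F(2) - F(1) = 5*sin(68/3)/2 - 5*sin(13/3)/2.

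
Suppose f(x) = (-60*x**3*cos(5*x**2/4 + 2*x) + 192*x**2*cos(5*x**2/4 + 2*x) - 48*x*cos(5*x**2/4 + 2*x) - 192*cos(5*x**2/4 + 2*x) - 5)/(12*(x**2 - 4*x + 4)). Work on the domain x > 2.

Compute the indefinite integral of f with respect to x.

F(x) = -(24*x*sin(5*x**2/4 + 2*x) - 48*sin(5*x**2/4 + 2*x) - 5)/(12*(x - 2)) + C

Differentiate the proposed F(x) back; it has to land on f(x) exactly.
Check: d/dx[-(24*x*sin(5*x**2/4 + 2*x) - 48*sin(5*x**2/4 + 2*x) - 5)/(12*(x - 2))] = (-60*x**3*cos(5*x**2/4 + 2*x) + 192*x**2*cos(5*x**2/4 + 2*x) - 48*x*cos(5*x**2/4 + 2*x) - 192*cos(5*x**2/4 + 2*x) - 5)/(12*x**2 - 48*x + 48), which equals f(x).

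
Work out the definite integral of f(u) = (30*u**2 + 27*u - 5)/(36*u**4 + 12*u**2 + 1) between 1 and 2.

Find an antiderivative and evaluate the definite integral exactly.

Antiderivative: F(u) = (-20*u - 9)/(24*u**2 + 4); value = 191/350

Recognize the product-rule pattern: f = v'r + vr' with v = 1/(2*u**2 + 1/3), r = -5*u/3 - 3/4, so integration by parts undoes it.
F(u) = (-20*u - 9)/(24*u**2 + 4) is an antiderivative of f.
Check: d/du[(-20*u - 9)/(24*u**2 + 4)] = (30*u**2 + 27*u - 5)/(36*u**4 + 12*u**2 + 1) = f(u).
F(2) = -49/100; F(1) = -29/28.
Integral = F(2) - F(1) = 191/350.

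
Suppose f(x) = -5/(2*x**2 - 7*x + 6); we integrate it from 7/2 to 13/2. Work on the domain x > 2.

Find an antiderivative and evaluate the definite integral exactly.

Antiderivative: F(x) = -5*(log(x - 2) - log(x - 3/2)); value = -5*log(9/2) - 5*log(2) + 5*log(3/2) + 5*log(5)

The denominator factors as (x - 2)*(2*x - 3); partial fractions split f into directly integrable pieces: 10/(2*x - 3) - 5/(x - 2).
F(x) = -5*(log(x - 2) - log(x - 3/2)) is an antiderivative of f.
Check: d/dx[-5*(log(x - 2) - log(x - 3/2))] = -5/(2*x**2 - 7*x + 6) = f(x).
F(13/2) = -5*log(9/2) + 5*log(5); F(7/2) = -5*log(3/2) + 5*log(2).
Integral = F(13/2) - F(7/2) = -5*log(9/2) - 5*log(2) + 5*log(3/2) + 5*log(5).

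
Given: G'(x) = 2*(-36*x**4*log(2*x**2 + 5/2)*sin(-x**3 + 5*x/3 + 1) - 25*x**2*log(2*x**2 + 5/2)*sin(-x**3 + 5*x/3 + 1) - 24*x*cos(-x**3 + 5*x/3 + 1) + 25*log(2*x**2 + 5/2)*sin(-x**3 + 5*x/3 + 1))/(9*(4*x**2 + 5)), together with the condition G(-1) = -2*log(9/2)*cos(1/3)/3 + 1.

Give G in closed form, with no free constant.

G'(x) has the shape u'v + uv' for u = -2*cos(-x**3 + 5*x/3 + 1)/3 and v = log(2*x**2 + 5/2) — it is the derivative of the product u*v.
A general antiderivative is -2*log(2*x**2 + 5/2)*cos(-x**3 + 5*x/3 + 1)/3 + C.
The condition gives C = -2*log(9/2)*cos(1/3)/3 + 1 - (-2*log(9/2)*cos(1/3)/3) = 1.
So G(x) = -2*log(2*x**2 + 5/2)*cos(-x**3 + 5*x/3 + 1)/3 + 1.
Check: d/dx[-2*log(2*x**2 + 5/2)*cos(-x**3 + 5*x/3 + 1)/3 + 1] = (-72*x**4*log(2*x**2 + 5/2)*sin(-x**3 + 5*x/3 + 1) - 50*x**2*log(2*x**2 + 5/2)*sin(-x**3 + 5*x/3 + 1) - 48*x*cos(-x**3 + 5*x/3 + 1) + 50*log(2*x**2 + 5/2)*sin(-x**3 + 5*x/3 + 1))/(36*x**2 + 45), which equals G'(x).

G(x) = -2*log(2*x**2 + 5/2)*cos(-x**3 + 5*x/3 + 1)/3 + 1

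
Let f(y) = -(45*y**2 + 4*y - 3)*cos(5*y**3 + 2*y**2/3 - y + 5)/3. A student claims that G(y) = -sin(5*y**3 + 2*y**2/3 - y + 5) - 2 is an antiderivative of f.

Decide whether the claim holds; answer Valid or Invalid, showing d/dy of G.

Valid - the claim checks out under differentiation.

d/dy[G] = -15*y**2*cos(5*y**3 + 2*y**2/3 - y + 5) - 4*y*cos(5*y**3 + 2*y**2/3 - y + 5)/3 + cos(5*y**3 + 2*y**2/3 - y + 5)
This equals f(y) exactly, so the claim holds.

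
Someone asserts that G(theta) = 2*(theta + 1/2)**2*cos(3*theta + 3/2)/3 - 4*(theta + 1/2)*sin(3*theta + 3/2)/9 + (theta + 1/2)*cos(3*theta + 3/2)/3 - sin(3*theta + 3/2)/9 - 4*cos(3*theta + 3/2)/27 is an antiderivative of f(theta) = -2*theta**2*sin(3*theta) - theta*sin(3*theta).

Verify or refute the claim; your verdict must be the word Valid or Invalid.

Invalid: d/dtheta[G] - f = 2*theta**2*sin(3*theta) - 2*theta**2*sin(3*theta + 3/2) + theta*sin(3*theta) - 3*theta*sin(3*theta + 3/2) - sin(3*theta + 3/2), which is not 0.

d/dtheta[G] = -2*theta**2*sin(3*theta + 3/2) - 3*theta*sin(3*theta + 3/2) - sin(3*theta + 3/2)
d/dtheta[G] - f(theta) = 2*theta**2*sin(3*theta) - 2*theta**2*sin(3*theta + 3/2) + theta*sin(3*theta) - 3*theta*sin(3*theta + 3/2) - sin(3*theta + 3/2) != 0.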